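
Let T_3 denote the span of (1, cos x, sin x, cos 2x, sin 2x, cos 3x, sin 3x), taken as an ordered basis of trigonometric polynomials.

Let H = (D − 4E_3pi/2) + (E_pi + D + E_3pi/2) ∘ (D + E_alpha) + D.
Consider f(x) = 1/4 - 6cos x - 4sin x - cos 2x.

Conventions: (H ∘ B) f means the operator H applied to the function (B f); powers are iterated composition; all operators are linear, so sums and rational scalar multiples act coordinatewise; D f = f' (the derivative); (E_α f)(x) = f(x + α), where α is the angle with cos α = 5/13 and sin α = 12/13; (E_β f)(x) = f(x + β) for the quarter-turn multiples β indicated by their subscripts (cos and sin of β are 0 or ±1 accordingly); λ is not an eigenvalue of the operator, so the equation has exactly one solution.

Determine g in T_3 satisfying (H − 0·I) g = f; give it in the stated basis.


the image equals g(x) = -1/8 + (121/109)cos x - (149/109)sin x + (20/123)cos 2x - (73/246)sin 2x

write g with unknown coordinates in the stated basis and equate coefficients in (H − 0·I) g = f
solving from the highest basis element down gives g = -1/8 + (121/109)cos x - (149/109)sin x + (20/123)cos 2x - (73/246)sin 2x
check: H g = 1/4 - 6cos x - 4sin x - cos 2x
so H g − 0·g = 1/4 - 6cos x - 4sin x - cos 2x = f ✓


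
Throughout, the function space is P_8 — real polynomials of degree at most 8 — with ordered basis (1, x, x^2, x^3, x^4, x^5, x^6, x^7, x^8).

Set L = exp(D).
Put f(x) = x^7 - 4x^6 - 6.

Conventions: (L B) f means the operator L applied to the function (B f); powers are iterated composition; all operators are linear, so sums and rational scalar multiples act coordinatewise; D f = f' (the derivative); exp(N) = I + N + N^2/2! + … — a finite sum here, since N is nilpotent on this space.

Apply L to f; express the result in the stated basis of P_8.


the image equals g(x) = x^7 + 3x^6 - 3x^5 - 25x^4 - 45x^3 - 39x^2 - 17x - 9

order-1 term: 7x^6 - 24x^5
order-2 term: 21x^5 - 60x^4
order-3 term: 35x^4 - 80x^3
order-4 term: 35x^3 - 60x^2
order-5 term: 21x^2 - 24x
order-6 term: 7x - 4
order-7 term: 1
the series for exp(D) f terminates at order 7
exp(D) f = x^7 + 3x^6 - 3x^5 - 25x^4 - 45x^3 - 39x^2 - 17x - 9


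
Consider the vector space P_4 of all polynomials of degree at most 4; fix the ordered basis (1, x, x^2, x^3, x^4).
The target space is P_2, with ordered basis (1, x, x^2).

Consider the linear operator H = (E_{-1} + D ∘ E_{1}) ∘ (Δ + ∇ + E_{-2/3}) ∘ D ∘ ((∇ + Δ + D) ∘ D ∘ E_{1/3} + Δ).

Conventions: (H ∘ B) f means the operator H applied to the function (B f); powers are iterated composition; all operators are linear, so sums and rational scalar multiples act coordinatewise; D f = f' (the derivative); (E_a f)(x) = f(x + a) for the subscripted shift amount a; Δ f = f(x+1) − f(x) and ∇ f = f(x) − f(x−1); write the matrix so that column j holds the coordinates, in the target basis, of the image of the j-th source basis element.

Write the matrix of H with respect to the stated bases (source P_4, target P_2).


image of 1: 0
image of x: 0
image of x^2: 2
image of x^3: 6x + 29
image of x^4: 12x^2 + 116x + 544/3
each image's coordinates form column j of the matrix

the matrix is [[0, 0, 2, 29, 544/3]; [0, 0, 0, 6, 116]; [0, 0, 0, 0, 12]] (rows listed top to bottom)


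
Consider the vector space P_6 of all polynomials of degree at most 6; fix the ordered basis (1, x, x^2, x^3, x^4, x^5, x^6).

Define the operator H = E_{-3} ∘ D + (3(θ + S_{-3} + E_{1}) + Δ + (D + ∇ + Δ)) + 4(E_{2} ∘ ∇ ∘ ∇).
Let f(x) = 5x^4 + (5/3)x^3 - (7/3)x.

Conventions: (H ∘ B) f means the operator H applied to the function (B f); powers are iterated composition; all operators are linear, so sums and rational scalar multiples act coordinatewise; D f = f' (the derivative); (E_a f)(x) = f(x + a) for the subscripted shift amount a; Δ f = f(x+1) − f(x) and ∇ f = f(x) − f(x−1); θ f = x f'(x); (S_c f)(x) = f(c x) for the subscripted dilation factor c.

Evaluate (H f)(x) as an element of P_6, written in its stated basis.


D f = 20x^3 + 5x^2 - 7/3
E_{-3} D f = 20x^3 - 175x^2 + 510x - 1492/3
θ f = 20x^4 + 5x^3 - (7/3)x
S_{-3} f = 405x^4 - 45x^3 + 7x
E_{1} f = 5x^4 + (65/3)x^3 + 35x^2 + (68/3)x + 13/3
(θ + S_{-3} + E_{1}) f = 430x^4 - (55/3)x^3 + 35x^2 + (82/3)x + 13/3
(3(θ + S_{-3} + E_{1})) f = 1290x^4 - 55x^3 + 105x^2 + 82x + 13
Δ f = 20x^3 + 35x^2 + 25x + 13/3
D f = 20x^3 + 5x^2 - 7/3
∇ f = 20x^3 - 25x^2 + 15x - 17/3
Δ f = 20x^3 + 35x^2 + 25x + 13/3
(D + ∇ + Δ) f = 60x^3 + 15x^2 + 40x - 11/3
(3(θ + S_{-3} + E_{1}) + Δ + (D + ∇ + Δ)) f = 1290x^4 + 25x^3 + 155x^2 + 147x + 41/3
∇ f = 20x^3 - 25x^2 + 15x - 17/3
∇ ∇ f = 60x^2 - 110x + 60
E_{2} ∇ ∇ f = 60x^2 + 130x + 80
(4(E_{2} ∘ ∇ ∘ ∇)) f = 240x^2 + 520x + 320
(E_{-3} ∘ D + (3(θ + S_{-3} + E_{1}) + Δ + (D + ∇ + Δ)) + 4(E_{2} ∘ ∇ ∘ ∇)) f = 1290x^4 + 45x^3 + 220x^2 + 1177x - 491/3

g(x) = 1290x^4 + 45x^3 + 220x^2 + 1177x - 491/3


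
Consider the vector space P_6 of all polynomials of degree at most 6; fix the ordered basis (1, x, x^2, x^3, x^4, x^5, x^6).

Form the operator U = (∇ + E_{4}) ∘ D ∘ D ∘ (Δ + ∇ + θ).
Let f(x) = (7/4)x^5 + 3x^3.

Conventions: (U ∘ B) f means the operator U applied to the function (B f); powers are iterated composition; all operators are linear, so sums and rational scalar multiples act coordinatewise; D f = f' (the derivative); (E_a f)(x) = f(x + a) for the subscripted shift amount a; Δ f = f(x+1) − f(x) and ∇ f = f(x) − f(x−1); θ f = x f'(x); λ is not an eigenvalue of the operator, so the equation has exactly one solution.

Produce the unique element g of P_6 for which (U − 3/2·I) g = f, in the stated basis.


the result is g(x) = -(7/6)x^5 - (718/9)x^3 - 1260x^2 - (16172/3)x - 137444/9

write g with unknown coordinates in the stated basis and equate coefficients in (U − 3/2·I) g = f
solving from the highest basis element down gives g = -(7/6)x^5 - (718/9)x^3 - 1260x^2 - (16172/3)x - 137444/9
check: U g = -(350/3)x^3 - 1890x^2 - 8086x - 68722/3
so U g − 3/2·g = (7/4)x^5 + 3x^3 = f ✓


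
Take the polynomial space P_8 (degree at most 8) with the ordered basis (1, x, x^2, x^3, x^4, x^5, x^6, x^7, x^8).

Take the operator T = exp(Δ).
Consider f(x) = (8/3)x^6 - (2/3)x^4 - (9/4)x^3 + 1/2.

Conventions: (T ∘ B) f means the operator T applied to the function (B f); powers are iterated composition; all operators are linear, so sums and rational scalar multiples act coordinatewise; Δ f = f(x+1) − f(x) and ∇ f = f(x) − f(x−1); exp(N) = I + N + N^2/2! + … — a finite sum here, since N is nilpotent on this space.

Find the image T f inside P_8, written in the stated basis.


the result is g(x) = (8/3)x^6 + 16x^5 + (238/3)x^4 + (1047/4)x^3 + (2341/4)x^2 + (4831/6)x + 6247/12

order-1 term: 16x^5 + 40x^4 + (152/3)x^3 + (117/4)x^2 + (79/12)x - 1/4
order-2 term: 40x^4 + 160x^3 + 276x^2 + (901/4)x + 285/4
order-3 term: (160/3)x^3 + 240x^2 + (1192/3)x + 935/4
order-4 term: 40x^2 + 160x + 518/3
order-5 term: 16x + 40
order-6 term: 8/3
the series for exp(Δ) f terminates at order 6
exp(Δ) f = (8/3)x^6 + 16x^5 + (238/3)x^4 + (1047/4)x^3 + (2341/4)x^2 + (4831/6)x + 6247/12


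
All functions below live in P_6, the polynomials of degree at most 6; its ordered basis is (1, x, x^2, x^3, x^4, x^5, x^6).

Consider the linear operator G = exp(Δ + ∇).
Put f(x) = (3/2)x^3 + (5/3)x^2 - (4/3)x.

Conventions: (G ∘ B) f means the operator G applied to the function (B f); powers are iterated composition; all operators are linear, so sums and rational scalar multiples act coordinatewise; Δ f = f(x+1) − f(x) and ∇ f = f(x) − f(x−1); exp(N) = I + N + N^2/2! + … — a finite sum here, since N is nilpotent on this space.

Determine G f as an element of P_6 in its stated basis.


order-1 term: 9x^2 + (20/3)x + 1/3
order-2 term: 18x + 20/3
order-3 term: 12
the series for exp(Δ + ∇) f terminates at order 3
exp(Δ + ∇) f = (3/2)x^3 + (32/3)x^2 + (70/3)x + 19

the result is g(x) = (3/2)x^3 + (32/3)x^2 + (70/3)x + 19


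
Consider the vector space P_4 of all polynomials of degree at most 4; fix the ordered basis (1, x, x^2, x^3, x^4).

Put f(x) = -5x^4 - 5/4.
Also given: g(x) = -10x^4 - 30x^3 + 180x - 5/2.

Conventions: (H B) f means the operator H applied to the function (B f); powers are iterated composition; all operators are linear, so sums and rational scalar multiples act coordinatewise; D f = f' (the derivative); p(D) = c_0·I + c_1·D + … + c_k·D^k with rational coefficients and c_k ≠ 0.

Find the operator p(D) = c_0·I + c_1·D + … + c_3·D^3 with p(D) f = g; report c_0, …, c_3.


c_0 = 2, c_1 = 3/2, c_2 = 0, c_3 = -3/2

D^0 f = -5x^4 - 5/4
D^1 f = -20x^3
D^2 f = -60x^2
D^3 f = -120x
matching coefficients of g against c_0 f + c_1 Df + … from the top degree down determines the c_i
solution: c_0 = 2, c_1 = 3/2, c_2 = 0, c_3 = -3/2


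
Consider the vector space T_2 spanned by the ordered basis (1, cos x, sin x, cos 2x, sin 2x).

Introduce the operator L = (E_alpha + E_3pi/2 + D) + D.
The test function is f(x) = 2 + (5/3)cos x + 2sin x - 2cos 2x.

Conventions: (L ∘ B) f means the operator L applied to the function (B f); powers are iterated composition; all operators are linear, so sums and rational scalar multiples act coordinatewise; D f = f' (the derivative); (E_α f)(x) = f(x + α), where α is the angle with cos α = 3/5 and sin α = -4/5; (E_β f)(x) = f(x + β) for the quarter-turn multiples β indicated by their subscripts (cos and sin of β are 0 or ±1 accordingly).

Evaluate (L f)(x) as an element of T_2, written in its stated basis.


E_alpha f = 2 - (3/5)cos x + (38/15)sin x + (14/25)cos 2x - (48/25)sin 2x
E_3pi/2 f = 2 - 2cos x + (5/3)sin x + 2cos 2x
D f = 2cos x - (5/3)sin x + 4sin 2x
(E_alpha + E_3pi/2 + D) f = 4 - (3/5)cos x + (38/15)sin x + (64/25)cos 2x + (52/25)sin 2x
D f = 2cos x - (5/3)sin x + 4sin 2x
((E_alpha + E_3pi/2 + D) + D) f = 4 + (7/5)cos x + (13/15)sin x + (64/25)cos 2x + (152/25)sin 2x

the image equals g(x) = 4 + (7/5)cos x + (13/15)sin x + (64/25)cos 2x + (152/25)sin 2x


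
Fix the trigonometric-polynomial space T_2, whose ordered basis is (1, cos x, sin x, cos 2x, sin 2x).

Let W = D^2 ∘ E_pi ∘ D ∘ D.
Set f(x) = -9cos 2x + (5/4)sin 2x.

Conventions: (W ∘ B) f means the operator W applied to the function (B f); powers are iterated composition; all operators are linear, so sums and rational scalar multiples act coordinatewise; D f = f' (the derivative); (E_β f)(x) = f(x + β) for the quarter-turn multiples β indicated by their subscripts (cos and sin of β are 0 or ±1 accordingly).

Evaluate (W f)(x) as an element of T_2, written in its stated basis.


D f = (5/2)cos 2x + 18sin 2x
D D f = 36cos 2x - 5sin 2x
E_pi D D f = 36cos 2x - 5sin 2x
D (E_pi ∘ D) D f = -10cos 2x - 72sin 2x
D D (E_pi ∘ D) D f = -144cos 2x + 20sin 2x

the result is g(x) = -144cos 2x + 20sin 2x


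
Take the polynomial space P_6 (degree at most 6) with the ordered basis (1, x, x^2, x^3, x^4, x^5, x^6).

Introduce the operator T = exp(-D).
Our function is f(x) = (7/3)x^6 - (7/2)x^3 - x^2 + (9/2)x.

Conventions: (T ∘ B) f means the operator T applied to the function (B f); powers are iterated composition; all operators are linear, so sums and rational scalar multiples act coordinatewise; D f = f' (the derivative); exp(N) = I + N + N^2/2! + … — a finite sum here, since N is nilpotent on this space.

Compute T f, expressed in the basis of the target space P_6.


order-1 term: -14x^5 + (21/2)x^2 + 2x - 9/2
order-2 term: 35x^4 - (21/2)x - 1
order-3 term: -(140/3)x^3 + 7/2
order-4 term: 35x^2
order-5 term: -14x
order-6 term: 7/3
the series for exp(-D) f terminates at order 6
exp(-D) f = (7/3)x^6 - 14x^5 + 35x^4 - (301/6)x^3 + (89/2)x^2 - 18x + 1/3

g(x) = (7/3)x^6 - 14x^5 + 35x^4 - (301/6)x^3 + (89/2)x^2 - 18x + 1/3


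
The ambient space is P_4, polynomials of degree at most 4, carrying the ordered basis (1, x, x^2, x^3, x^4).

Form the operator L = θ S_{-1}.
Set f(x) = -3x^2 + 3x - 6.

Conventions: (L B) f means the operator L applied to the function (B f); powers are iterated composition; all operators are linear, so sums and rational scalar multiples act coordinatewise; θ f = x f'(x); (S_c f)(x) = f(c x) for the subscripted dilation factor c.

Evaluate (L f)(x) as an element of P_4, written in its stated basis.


S_{-1} f = -3x^2 - 3x - 6
θ S_{-1} f = -6x^2 - 3x

the image equals g(x) = -6x^2 - 3x


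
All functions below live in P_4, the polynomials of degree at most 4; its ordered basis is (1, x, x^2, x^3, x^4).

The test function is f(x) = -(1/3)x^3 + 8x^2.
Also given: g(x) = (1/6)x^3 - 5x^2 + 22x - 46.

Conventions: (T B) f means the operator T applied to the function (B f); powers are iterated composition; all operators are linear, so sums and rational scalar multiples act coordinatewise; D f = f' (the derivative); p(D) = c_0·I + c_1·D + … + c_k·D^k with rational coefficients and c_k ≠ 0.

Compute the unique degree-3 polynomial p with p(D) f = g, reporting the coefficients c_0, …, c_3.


p(D) = -(1/2)·I + D − 3·D^2 − D^3, i.e. c_0 = -1/2, c_1 = 1, c_2 = -3, c_3 = -1

D^0 f = -(1/3)x^3 + 8x^2
D^1 f = -x^2 + 16x
D^2 f = -2x + 16
D^3 f = -2
matching coefficients of g against c_0 f + c_1 Df + … from the top degree down determines the c_i
solution: c_0 = -1/2, c_1 = 1, c_2 = -3, c_3 = -1


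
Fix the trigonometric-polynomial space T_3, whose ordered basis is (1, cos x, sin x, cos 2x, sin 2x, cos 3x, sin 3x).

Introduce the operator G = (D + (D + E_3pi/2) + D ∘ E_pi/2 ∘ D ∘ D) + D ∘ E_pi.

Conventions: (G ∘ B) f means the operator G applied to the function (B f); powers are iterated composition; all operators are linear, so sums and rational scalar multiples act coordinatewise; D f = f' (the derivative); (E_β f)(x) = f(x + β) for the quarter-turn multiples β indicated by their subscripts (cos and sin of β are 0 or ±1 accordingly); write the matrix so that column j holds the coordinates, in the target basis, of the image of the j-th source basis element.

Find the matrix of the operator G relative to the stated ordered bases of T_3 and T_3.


the matrix is [[1, 0, 0, 0, 0, 0, 0]; [0, 1, 0, 0, 0, 0, 0]; [0, 0, 1, 0, 0, 0, 0]; [0, 0, 0, -1, 14, 0, 0]; [0, 0, 0, -14, -1, 0, 0]; [0, 0, 0, 0, 0, -27, 4]; [0, 0, 0, 0, 0, -4, -27]] (rows listed top to bottom)

image of 1: 1
image of cos x: cos x
image of sin x: sin x
image of cos 2x: -cos 2x - 14sin 2x
image of sin 2x: 14cos 2x - sin 2x
image of cos 3x: -27cos 3x - 4sin 3x
image of sin 3x: 4cos 3x - 27sin 3x
each image's coordinates form column j of the matrix


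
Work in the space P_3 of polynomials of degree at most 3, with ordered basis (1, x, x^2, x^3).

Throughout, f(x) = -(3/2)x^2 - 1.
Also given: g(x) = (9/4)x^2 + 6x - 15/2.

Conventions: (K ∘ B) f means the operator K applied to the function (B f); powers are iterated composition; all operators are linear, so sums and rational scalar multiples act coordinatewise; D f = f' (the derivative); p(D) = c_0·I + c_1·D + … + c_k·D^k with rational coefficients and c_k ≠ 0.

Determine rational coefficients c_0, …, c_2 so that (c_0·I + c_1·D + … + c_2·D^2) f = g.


D^0 f = -(3/2)x^2 - 1
D^1 f = -3x
D^2 f = -3
matching coefficients of g against c_0 f + c_1 Df + … from the top degree down determines the c_i
solution: c_0 = -3/2, c_1 = -2, c_2 = 3

c_0 = -3/2, c_1 = -2, c_2 = 3


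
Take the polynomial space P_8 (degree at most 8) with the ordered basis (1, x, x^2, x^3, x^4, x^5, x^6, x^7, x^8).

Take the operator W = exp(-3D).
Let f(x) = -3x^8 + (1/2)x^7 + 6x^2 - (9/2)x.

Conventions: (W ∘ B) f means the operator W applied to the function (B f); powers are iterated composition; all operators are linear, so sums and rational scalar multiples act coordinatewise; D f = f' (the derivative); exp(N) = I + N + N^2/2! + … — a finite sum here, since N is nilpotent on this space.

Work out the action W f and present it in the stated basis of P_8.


order-1 term: 72x^7 - (21/2)x^6 - 36x + 27/2
order-2 term: -756x^6 + (189/2)x^5 + 54
order-3 term: 4536x^5 - (945/2)x^4
order-4 term: -17010x^4 + (2835/2)x^3
order-5 term: 40824x^3 - (5103/2)x^2
order-6 term: -61236x^2 + (5103/2)x
order-7 term: 52488x - 2187/2
order-8 term: -19683
the series for exp(-3D) f terminates at order 8
exp(-3D) f = -3x^8 + (145/2)x^7 - (1533/2)x^6 + (9261/2)x^5 - (34965/2)x^4 + (84483/2)x^3 - (127563/2)x^2 + 54999x - 20709

the result is g(x) = -3x^8 + (145/2)x^7 - (1533/2)x^6 + (9261/2)x^5 - (34965/2)x^4 + (84483/2)x^3 - (127563/2)x^2 + 54999x - 20709


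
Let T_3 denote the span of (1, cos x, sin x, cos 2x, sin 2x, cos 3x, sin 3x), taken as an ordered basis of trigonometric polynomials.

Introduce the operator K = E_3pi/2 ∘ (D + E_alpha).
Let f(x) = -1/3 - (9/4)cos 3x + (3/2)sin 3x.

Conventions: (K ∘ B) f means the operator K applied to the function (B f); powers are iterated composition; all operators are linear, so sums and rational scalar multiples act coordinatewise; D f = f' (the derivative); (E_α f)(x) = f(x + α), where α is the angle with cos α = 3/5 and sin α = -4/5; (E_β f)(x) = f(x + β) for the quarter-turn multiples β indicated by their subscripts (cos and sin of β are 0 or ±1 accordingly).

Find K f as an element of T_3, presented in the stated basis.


the image equals g(x) = -1/3 + (2277/500)cos 3x - (3039/500)sin 3x

D f = (9/2)cos 3x + (27/4)sin 3x
E_alpha f = -1/3 + (789/500)cos 3x - (549/250)sin 3x
(D + E_alpha) f = -1/3 + (3039/500)cos 3x + (2277/500)sin 3x
E_3pi/2 (D + E_alpha) f = -1/3 + (2277/500)cos 3x - (3039/500)sin 3x


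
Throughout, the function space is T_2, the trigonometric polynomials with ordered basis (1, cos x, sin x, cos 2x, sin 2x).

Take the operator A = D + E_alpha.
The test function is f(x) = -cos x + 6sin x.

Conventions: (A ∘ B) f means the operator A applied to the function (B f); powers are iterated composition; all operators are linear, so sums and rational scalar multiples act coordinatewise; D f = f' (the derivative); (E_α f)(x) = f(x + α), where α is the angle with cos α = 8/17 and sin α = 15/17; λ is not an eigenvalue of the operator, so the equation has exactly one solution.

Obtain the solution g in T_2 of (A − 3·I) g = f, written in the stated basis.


write g with unknown coordinates in the stated basis and equate coefficients in (A − 3·I) g = f
solving from the highest basis element down gives g = -(149/169)cos x - (290/169)sin x
check: A g = -(616/169)cos x + (144/169)sin x
so A g − 3·g = -cos x + 6sin x = f ✓

the result is g(x) = -(149/169)cos x - (290/169)sin x


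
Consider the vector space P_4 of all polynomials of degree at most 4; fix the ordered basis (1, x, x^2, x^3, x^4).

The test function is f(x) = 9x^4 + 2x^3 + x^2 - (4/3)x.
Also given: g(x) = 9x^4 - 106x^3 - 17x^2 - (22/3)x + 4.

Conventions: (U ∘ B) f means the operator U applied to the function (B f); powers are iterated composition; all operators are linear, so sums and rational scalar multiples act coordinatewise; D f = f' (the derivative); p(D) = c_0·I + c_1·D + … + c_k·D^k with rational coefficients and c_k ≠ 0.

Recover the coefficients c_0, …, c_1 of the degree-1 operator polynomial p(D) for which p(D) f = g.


c_0 = 1, c_1 = -3

D^0 f = 9x^4 + 2x^3 + x^2 - (4/3)x
D^1 f = 36x^3 + 6x^2 + 2x - 4/3
matching coefficients of g against c_0 f + c_1 Df + … from the top degree down determines the c_i
solution: c_0 = 1, c_1 = -3


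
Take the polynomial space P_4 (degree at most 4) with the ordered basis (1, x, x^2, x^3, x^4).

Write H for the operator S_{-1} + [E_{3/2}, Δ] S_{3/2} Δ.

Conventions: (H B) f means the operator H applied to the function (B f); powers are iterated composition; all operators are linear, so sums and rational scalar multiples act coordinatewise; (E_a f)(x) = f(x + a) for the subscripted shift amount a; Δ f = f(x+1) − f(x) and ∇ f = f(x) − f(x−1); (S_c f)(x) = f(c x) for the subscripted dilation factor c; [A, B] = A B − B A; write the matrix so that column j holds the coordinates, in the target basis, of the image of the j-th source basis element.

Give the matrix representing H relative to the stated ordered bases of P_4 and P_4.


the matrix is [[1, 0, 0, 0, 0]; [0, -1, 0, 0, 0]; [0, 0, 1, 0, 0]; [0, 0, 0, -1, 0]; [0, 0, 0, 0, 1]] (rows listed top to bottom)

image of 1: 1
image of x: -x
image of x^2: x^2
image of x^3: -x^3
image of x^4: x^4
each image's coordinates form column j of the matrix


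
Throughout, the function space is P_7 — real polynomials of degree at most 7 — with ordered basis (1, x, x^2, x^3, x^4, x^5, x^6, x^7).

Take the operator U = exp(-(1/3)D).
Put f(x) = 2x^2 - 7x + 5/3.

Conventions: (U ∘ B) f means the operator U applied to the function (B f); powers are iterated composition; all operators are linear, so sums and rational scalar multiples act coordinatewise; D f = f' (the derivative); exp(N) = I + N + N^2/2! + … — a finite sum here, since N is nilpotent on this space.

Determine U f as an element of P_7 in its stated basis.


the image equals g(x) = 2x^2 - (25/3)x + 38/9

order-1 term: -(4/3)x + 7/3
order-2 term: 2/9
the series for exp(-(1/3)D) f terminates at order 2
exp(-(1/3)D) f = 2x^2 - (25/3)x + 38/9


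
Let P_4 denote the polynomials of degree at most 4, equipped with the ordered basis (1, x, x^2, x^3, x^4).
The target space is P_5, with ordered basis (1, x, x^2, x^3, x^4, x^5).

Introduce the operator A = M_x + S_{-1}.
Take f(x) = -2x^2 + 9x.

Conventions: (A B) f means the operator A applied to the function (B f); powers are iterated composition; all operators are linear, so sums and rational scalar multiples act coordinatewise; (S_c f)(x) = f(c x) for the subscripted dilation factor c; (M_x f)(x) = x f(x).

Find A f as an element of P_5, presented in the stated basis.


M_x f = -2x^3 + 9x^2
S_{-1} f = -2x^2 - 9x
(M_x + S_{-1}) f = -2x^3 + 7x^2 - 9x

g(x) = -2x^3 + 7x^2 - 9x


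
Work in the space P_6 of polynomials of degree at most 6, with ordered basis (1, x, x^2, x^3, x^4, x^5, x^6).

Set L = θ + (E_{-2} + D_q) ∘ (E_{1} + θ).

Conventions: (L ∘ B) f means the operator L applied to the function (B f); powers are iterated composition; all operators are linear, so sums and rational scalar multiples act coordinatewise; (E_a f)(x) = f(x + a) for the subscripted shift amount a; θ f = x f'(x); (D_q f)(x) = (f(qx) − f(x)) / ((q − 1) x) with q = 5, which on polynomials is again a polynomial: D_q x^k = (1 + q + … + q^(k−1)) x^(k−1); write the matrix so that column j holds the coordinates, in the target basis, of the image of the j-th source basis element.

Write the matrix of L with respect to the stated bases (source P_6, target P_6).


image of 1: 1
image of x: 3x - 1
image of x^2: 5x^2 + 8x + 11
image of x^3: 7x^3 + 103x^2 + 57x - 22
image of x^4: 9x^4 + 744x^3 + 226x^2 - 96x + 69
image of x^5: 11x^5 + 4631x^4 + 990x^3 - 100x^2 + 465x - 156
image of x^6: 13x^6 + 27264x^5 + 5061x^4 + 1360x^3 + 2075x^2 - 1068x + 391
each image's coordinates form column j of the matrix

the matrix is [[1, -1, 11, -22, 69, -156, 391]; [0, 3, 8, 57, -96, 465, -1068]; [0, 0, 5, 103, 226, -100, 2075]; [0, 0, 0, 7, 744, 990, 1360]; [0, 0, 0, 0, 9, 4631, 5061]; [0, 0, 0, 0, 0, 11, 27264]; [0, 0, 0, 0, 0, 0, 13]] (rows listed top to bottom)


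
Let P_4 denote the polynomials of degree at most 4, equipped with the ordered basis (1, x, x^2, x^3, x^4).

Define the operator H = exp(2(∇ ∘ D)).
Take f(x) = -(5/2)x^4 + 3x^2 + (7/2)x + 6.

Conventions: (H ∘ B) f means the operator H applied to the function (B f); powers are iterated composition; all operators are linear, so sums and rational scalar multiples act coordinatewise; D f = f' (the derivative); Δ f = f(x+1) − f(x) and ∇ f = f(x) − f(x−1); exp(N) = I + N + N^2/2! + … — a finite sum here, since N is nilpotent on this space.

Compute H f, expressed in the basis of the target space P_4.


the result is g(x) = -(5/2)x^4 - 57x^2 + (127/2)x - 122

order-1 term: -60x^2 + 60x - 8
order-2 term: -120
the series for exp(2(∇ ∘ D)) f terminates at order 2
exp(2(∇ ∘ D)) f = -(5/2)x^4 - 57x^2 + (127/2)x - 122


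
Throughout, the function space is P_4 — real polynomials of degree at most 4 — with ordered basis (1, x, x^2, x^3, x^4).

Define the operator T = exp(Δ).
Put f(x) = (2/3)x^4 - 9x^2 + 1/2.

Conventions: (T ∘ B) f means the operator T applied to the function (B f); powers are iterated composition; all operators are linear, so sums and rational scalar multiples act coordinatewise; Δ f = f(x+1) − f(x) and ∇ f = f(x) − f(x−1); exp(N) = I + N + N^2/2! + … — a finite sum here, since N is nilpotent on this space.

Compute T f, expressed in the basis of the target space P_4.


the result is g(x) = (2/3)x^4 + (8/3)x^3 - x^2 - (14/3)x - 15/2

order-1 term: (8/3)x^3 + 4x^2 - (46/3)x - 25/3
order-2 term: 4x^2 + 8x - 13/3
order-3 term: (8/3)x + 4
order-4 term: 2/3
the series for exp(Δ) f terminates at order 4
exp(Δ) f = (2/3)x^4 + (8/3)x^3 - x^2 - (14/3)x - 15/2


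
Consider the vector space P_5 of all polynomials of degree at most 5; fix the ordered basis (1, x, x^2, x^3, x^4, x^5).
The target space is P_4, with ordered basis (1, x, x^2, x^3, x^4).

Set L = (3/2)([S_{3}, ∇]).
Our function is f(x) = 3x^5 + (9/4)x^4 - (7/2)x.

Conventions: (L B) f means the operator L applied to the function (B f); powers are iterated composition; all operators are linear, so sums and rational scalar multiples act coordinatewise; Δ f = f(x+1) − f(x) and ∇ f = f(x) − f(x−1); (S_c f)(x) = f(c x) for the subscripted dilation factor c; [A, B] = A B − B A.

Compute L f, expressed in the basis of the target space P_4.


the image equals g(x) = -3645x^4 + 8991x^3 - 9072x^2 + 4347x - 1617/2

∇ f = 15x^4 - 21x^3 + (33/2)x^2 - 6x - 11/4
S_{3} ∇ f = 1215x^4 - 567x^3 + (297/2)x^2 - 18x - 11/4
S_{3} f = 729x^5 + (729/4)x^4 - (21/2)x
∇ S_{3} f = 3645x^4 - 6561x^3 + (12393/2)x^2 - 2916x + 2145/4
[S_{3}, ∇] f = -2430x^4 + 5994x^3 - 6048x^2 + 2898x - 539
((3/2)([S_{3}, ∇])) f = -3645x^4 + 8991x^3 - 9072x^2 + 4347x - 1617/2


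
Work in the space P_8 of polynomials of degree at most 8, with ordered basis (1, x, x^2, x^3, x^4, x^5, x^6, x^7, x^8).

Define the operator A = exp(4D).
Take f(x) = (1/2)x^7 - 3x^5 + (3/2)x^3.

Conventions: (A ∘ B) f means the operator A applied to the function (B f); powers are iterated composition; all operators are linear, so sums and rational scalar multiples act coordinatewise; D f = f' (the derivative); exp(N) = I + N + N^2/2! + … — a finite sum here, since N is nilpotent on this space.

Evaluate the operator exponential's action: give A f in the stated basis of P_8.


order-1 term: 14x^6 - 60x^4 + 18x^2
order-2 term: 168x^5 - 480x^3 + 72x
order-3 term: 1120x^4 - 1920x^2 + 96
order-4 term: 4480x^3 - 3840x
order-5 term: 10752x^2 - 3072
order-6 term: 14336x
order-7 term: 8192
the series for exp(4D) f terminates at order 7
exp(4D) f = (1/2)x^7 + 14x^6 + 165x^5 + 1060x^4 + (8003/2)x^3 + 8850x^2 + 10568x + 5216

the image equals g(x) = (1/2)x^7 + 14x^6 + 165x^5 + 1060x^4 + (8003/2)x^3 + 8850x^2 + 10568x + 5216


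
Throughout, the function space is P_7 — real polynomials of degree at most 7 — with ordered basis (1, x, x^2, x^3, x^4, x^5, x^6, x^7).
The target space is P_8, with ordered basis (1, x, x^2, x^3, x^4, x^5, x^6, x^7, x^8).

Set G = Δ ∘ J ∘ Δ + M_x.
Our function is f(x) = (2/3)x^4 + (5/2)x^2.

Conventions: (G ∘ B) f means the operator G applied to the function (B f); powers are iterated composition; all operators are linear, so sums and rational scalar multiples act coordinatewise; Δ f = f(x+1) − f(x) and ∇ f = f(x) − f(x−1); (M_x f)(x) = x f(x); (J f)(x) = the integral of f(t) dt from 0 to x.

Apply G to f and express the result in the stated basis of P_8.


Δ f = (8/3)x^3 + 4x^2 + (23/3)x + 19/6
J Δ f = (2/3)x^4 + (4/3)x^3 + (23/6)x^2 + (19/6)x
Δ J Δ f = (8/3)x^3 + 8x^2 + (43/3)x + 9
M_x f = (2/3)x^5 + (5/2)x^3
(Δ ∘ J ∘ Δ + M_x) f = (2/3)x^5 + (31/6)x^3 + 8x^2 + (43/3)x + 9

the image equals g(x) = (2/3)x^5 + (31/6)x^3 + 8x^2 + (43/3)x + 9


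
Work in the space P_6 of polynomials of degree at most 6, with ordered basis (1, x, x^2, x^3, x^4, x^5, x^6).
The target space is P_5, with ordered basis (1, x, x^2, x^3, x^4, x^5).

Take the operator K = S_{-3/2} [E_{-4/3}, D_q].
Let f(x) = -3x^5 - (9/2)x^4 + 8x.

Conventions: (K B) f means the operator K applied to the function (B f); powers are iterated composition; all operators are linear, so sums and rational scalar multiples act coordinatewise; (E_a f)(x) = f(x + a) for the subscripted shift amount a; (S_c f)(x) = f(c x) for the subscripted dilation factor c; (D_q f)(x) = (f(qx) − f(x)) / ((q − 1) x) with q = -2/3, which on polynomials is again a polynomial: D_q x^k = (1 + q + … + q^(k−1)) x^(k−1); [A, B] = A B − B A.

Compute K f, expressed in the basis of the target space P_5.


D_q f = -(55/27)x^4 - (13/6)x^3 + 8
E_{-4/3} D_q f = -(55/27)x^4 + (1409/162)x^3 - (1058/81)x^2 + (5656/729)x + 14648/2187
E_{-4/3} f = -3x^5 + (31/2)x^4 - (88/3)x^3 + (208/9)x^2 + (88/27)x - 992/81
D_q E_{-4/3} f = -(55/27)x^4 + (403/54)x^3 - (616/27)x^2 + (208/27)x + 88/27
[E_{-4/3}, D_q] f = (100/81)x^3 + (790/81)x^2 + (40/729)x + 7520/2187
S_{-3/2} [E_{-4/3}, D_q] f = -(25/6)x^3 + (395/18)x^2 - (20/243)x + 7520/2187

g(x) = -(25/6)x^3 + (395/18)x^2 - (20/243)x + 7520/2187


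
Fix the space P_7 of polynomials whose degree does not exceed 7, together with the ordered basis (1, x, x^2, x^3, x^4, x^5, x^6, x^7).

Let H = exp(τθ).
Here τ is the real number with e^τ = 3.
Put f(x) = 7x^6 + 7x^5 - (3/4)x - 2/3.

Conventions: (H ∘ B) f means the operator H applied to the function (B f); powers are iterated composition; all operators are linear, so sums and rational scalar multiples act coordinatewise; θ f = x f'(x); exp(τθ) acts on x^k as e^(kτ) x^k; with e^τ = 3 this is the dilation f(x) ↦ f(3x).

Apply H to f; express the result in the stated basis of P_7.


exp(τθ) x^k = e^(kτ) x^k; with e^τ = 3 this sends x^k to 3^k x^k
x ↦ 3 x
x^5 ↦ 243 x^5
x^6 ↦ 729 x^6
applying this coordinatewise to f: exp(τθ) f = 5103x^6 + 1701x^5 - (9/4)x - 2/3

g(x) = 5103x^6 + 1701x^5 - (9/4)x - 2/3


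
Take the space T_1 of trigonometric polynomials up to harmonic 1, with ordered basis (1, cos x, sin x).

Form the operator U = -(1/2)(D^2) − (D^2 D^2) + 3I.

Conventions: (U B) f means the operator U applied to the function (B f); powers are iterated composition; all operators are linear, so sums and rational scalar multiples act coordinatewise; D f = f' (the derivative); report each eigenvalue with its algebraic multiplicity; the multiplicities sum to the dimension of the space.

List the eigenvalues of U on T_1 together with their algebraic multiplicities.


image of 1: 3
image of cos x: (5/2)cos x
image of sin x: (5/2)sin x
the matrix is diagonal; its diagonal is (3, 5/2, 5/2)
for a triangular matrix the eigenvalues are the diagonal entries, with algebraic multiplicity their repetition count

λ = 5/2 (multiplicity 2), λ = 3 (multiplicity 1)


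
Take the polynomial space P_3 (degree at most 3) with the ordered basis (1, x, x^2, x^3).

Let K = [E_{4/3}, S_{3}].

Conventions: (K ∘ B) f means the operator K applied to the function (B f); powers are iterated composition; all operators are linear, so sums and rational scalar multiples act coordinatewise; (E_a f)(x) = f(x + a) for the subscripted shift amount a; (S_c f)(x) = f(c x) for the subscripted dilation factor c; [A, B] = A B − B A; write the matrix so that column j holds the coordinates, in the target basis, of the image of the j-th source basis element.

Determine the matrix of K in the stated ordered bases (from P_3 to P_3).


image of 1: 0
image of x: 8/3
image of x^2: 16x + 128/9
image of x^3: 72x^2 + 128x + 1664/27
each image's coordinates form column j of the matrix

the matrix is [[0, 8/3, 128/9, 1664/27]; [0, 0, 16, 128]; [0, 0, 0, 72]; [0, 0, 0, 0]] (rows listed top to bottom)


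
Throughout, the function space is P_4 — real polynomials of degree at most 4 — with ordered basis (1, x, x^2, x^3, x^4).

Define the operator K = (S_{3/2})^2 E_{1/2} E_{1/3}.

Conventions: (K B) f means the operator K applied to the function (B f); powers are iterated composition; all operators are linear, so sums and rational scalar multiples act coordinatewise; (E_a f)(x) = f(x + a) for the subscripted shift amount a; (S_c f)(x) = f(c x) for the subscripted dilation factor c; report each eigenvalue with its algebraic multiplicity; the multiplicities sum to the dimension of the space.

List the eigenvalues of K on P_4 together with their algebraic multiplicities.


λ = 1 (multiplicity 1), λ = 9/4 (multiplicity 1), λ = 81/16 (multiplicity 1), λ = 729/64 (multiplicity 1), λ = 6561/256 (multiplicity 1)

image of 1: 1
image of x: (9/4)x + 5/6
image of x^2: (81/16)x^2 + (15/4)x + 25/36
image of x^3: (729/64)x^3 + (405/32)x^2 + (75/16)x + 125/216
image of x^4: (6561/256)x^4 + (1215/32)x^3 + (675/32)x^2 + (125/24)x + 625/1296
the matrix is upper triangular; its diagonal is (1, 9/4, 81/16, 729/64, 6561/256)
for a triangular matrix the eigenvalues are the diagonal entries, with algebraic multiplicity their repetition count


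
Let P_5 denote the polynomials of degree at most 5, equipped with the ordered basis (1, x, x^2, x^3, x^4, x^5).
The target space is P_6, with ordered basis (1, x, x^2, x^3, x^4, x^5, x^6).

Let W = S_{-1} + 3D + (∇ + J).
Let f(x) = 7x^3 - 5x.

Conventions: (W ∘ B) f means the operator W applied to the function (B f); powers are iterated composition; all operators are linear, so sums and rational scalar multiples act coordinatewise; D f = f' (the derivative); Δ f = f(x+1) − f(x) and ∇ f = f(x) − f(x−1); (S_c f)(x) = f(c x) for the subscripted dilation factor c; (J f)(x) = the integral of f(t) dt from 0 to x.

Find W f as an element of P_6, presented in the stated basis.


the result is g(x) = (7/4)x^4 - 7x^3 + (163/2)x^2 - 16x - 13

S_{-1} f = -7x^3 + 5x
D f = 21x^2 - 5
(3D) f = 63x^2 - 15
∇ f = 21x^2 - 21x + 2
J f = (7/4)x^4 - (5/2)x^2
(∇ + J) f = (7/4)x^4 + (37/2)x^2 - 21x + 2
(S_{-1} + 3D + (∇ + J)) f = (7/4)x^4 - 7x^3 + (163/2)x^2 - 16x - 13


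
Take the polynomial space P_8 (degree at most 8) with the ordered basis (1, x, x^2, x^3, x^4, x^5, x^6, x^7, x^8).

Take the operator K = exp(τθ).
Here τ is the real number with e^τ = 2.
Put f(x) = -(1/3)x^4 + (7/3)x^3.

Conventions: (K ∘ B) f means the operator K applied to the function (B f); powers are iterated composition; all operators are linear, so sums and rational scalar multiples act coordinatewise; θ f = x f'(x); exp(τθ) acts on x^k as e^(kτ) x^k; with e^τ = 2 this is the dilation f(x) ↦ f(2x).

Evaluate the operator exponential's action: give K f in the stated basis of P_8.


exp(τθ) x^k = e^(kτ) x^k; with e^τ = 2 this sends x^k to 2^k x^k
x^3 ↦ 8 x^3
x^4 ↦ 16 x^4
applying this coordinatewise to f: exp(τθ) f = -(16/3)x^4 + (56/3)x^3

g(x) = -(16/3)x^4 + (56/3)x^3


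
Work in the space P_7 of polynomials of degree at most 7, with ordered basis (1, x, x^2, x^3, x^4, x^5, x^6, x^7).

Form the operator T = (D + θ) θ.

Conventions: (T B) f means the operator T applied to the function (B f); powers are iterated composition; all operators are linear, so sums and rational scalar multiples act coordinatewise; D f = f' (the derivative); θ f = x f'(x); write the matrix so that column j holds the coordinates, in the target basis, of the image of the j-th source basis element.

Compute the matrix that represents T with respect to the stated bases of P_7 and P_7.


the matrix is [[0, 1, 0, 0, 0, 0, 0, 0]; [0, 1, 4, 0, 0, 0, 0, 0]; [0, 0, 4, 9, 0, 0, 0, 0]; [0, 0, 0, 9, 16, 0, 0, 0]; [0, 0, 0, 0, 16, 25, 0, 0]; [0, 0, 0, 0, 0, 25, 36, 0]; [0, 0, 0, 0, 0, 0, 36, 49]; [0, 0, 0, 0, 0, 0, 0, 49]] (rows listed top to bottom)

image of 1: 0
image of x: x + 1
image of x^2: 4x^2 + 4x
image of x^3: 9x^3 + 9x^2
image of x^4: 16x^4 + 16x^3
image of x^5: 25x^5 + 25x^4
image of x^6: 36x^6 + 36x^5
image of x^7: 49x^7 + 49x^6
each image's coordinates form column j of the matrix


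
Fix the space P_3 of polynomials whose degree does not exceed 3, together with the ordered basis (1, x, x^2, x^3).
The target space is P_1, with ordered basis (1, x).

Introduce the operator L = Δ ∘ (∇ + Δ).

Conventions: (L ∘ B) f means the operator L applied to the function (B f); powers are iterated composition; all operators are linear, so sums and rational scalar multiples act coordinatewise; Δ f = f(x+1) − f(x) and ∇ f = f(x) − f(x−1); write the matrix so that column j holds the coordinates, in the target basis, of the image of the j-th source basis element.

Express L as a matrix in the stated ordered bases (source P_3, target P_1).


the matrix is [[0, 0, 4, 6]; [0, 0, 0, 12]] (rows listed top to bottom)

image of 1: 0
image of x: 0
image of x^2: 4
image of x^3: 12x + 6
each image's coordinates form column j of the matrix


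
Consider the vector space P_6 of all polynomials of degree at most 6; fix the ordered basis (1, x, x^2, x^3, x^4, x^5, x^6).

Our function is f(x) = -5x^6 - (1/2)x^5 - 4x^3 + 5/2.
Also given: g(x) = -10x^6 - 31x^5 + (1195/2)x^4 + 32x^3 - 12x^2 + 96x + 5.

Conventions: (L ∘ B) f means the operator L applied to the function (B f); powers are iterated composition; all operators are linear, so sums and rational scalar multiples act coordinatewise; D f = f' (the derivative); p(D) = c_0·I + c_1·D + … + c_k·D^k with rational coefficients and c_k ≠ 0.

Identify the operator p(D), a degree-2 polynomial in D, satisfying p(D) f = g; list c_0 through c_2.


c_0 = 2, c_1 = 1, c_2 = -4

D^0 f = -5x^6 - (1/2)x^5 - 4x^3 + 5/2
D^1 f = -30x^5 - (5/2)x^4 - 12x^2
D^2 f = -150x^4 - 10x^3 - 24x
matching coefficients of g against c_0 f + c_1 Df + … from the top degree down determines the c_i
solution: c_0 = 2, c_1 = 1, c_2 = -4


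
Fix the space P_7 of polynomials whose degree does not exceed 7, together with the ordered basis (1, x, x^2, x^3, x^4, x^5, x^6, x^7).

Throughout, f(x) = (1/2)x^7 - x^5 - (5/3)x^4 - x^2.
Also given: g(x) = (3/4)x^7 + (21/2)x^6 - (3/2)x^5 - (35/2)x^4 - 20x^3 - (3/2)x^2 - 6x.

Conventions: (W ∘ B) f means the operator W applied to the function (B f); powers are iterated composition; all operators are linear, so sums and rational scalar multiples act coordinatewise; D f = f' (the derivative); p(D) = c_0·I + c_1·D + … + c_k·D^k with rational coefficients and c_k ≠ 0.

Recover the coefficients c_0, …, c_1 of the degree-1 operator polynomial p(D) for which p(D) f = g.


c_0 = 3/2, c_1 = 3

D^0 f = (1/2)x^7 - x^5 - (5/3)x^4 - x^2
D^1 f = (7/2)x^6 - 5x^4 - (20/3)x^3 - 2x
matching coefficients of g against c_0 f + c_1 Df + … from the top degree down determines the c_i
solution: c_0 = 3/2, c_1 = 3


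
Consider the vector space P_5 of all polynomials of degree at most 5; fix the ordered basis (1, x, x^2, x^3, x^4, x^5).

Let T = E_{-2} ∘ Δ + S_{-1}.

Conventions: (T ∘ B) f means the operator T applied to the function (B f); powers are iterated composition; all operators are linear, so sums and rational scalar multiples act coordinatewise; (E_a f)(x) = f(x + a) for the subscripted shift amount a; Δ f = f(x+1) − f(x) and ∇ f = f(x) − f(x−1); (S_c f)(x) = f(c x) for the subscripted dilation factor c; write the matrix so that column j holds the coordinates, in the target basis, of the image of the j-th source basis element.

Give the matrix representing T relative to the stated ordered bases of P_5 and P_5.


image of 1: 1
image of x: -x + 1
image of x^2: x^2 + 2x - 3
image of x^3: -x^3 + 3x^2 - 9x + 7
image of x^4: x^4 + 4x^3 - 18x^2 + 28x - 15
image of x^5: -x^5 + 5x^4 - 30x^3 + 70x^2 - 75x + 31
each image's coordinates form column j of the matrix

the matrix is [[1, 1, -3, 7, -15, 31]; [0, -1, 2, -9, 28, -75]; [0, 0, 1, 3, -18, 70]; [0, 0, 0, -1, 4, -30]; [0, 0, 0, 0, 1, 5]; [0, 0, 0, 0, 0, -1]] (rows listed top to bottom)


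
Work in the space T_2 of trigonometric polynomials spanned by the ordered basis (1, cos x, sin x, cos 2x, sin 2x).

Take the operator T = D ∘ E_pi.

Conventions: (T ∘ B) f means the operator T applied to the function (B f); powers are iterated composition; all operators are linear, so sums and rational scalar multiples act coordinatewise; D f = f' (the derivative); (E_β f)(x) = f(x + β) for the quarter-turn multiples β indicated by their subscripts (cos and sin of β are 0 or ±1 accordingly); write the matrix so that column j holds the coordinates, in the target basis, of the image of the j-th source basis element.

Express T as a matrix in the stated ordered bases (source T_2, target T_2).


image of 1: 0
image of cos x: sin x
image of sin x: -cos x
image of cos 2x: -2sin 2x
image of sin 2x: 2cos 2x
each image's coordinates form column j of the matrix

the matrix is [[0, 0, 0, 0, 0]; [0, 0, -1, 0, 0]; [0, 1, 0, 0, 0]; [0, 0, 0, 0, 2]; [0, 0, 0, -2, 0]] (rows listed top to bottom)
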